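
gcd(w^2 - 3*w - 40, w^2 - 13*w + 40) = w - 8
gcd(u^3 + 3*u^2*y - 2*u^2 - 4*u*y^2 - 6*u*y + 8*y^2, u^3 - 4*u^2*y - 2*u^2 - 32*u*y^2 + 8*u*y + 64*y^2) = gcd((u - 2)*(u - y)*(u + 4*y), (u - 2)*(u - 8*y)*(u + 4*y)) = u^2 + 4*u*y - 2*u - 8*y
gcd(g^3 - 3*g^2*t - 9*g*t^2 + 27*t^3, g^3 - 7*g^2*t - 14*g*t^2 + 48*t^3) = g + 3*t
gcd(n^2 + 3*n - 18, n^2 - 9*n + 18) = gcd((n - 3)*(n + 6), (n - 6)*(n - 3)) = n - 3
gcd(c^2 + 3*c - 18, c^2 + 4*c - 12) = c + 6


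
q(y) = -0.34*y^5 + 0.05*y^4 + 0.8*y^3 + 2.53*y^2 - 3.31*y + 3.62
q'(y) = -1.7*y^4 + 0.2*y^3 + 2.4*y^2 + 5.06*y - 3.31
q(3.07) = -47.83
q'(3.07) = -110.38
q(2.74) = -19.69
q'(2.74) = -63.13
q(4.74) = -658.31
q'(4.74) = -762.25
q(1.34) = 4.34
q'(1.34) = 2.78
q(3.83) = -196.44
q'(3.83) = -303.29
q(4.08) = -283.98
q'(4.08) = -400.20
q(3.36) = -87.82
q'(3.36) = -168.30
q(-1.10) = 9.88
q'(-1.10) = -8.73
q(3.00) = -40.51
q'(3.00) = -98.83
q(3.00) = -40.51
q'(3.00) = -98.83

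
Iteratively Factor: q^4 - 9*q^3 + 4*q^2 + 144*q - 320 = (q - 4)*(q^3 - 5*q^2 - 16*q + 80) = (q - 4)*(q + 4)*(q^2 - 9*q + 20) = (q - 5)*(q - 4)*(q + 4)*(q - 4)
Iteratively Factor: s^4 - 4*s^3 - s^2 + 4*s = (s)*(s^3 - 4*s^2 - s + 4) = s*(s + 1)*(s^2 - 5*s + 4) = s*(s - 4)*(s + 1)*(s - 1)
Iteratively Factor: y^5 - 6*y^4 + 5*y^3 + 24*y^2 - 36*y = (y - 3)*(y^4 - 3*y^3 - 4*y^2 + 12*y) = y*(y - 3)*(y^3 - 3*y^2 - 4*y + 12) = y*(y - 3)^2*(y^2 - 4) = y*(y - 3)^2*(y + 2)*(y - 2)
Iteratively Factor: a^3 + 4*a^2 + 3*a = (a + 1)*(a^2 + 3*a) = a*(a + 1)*(a + 3)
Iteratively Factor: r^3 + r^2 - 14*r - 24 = (r + 2)*(r^2 - r - 12) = (r - 4)*(r + 2)*(r + 3)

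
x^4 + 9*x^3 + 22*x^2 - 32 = (x - 1)*(x + 2)*(x + 4)^2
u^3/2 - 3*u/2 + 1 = (u/2 + 1)*(u - 1)^2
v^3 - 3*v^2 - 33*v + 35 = (v - 7)*(v - 1)*(v + 5)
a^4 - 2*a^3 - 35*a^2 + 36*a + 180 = (a - 6)*(a - 3)*(a + 2)*(a + 5)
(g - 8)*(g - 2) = g^2 - 10*g + 16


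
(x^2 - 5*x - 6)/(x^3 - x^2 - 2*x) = (x - 6)/(x*(x - 2))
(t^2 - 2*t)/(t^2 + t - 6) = t/(t + 3)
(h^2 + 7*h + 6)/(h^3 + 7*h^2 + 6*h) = 1/h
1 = 1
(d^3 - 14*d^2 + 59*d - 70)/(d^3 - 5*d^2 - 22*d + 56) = (d - 5)/(d + 4)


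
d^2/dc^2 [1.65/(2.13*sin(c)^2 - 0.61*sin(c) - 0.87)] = (29.94354*sin(c)^4 - 6.431535*sin(c)^3 - 32.070885*sin(c)^2 + 11.987415*sin(c) - 7.34316)/(-2.13*sin(c)^2 + 0.61*sin(c) + 0.87)^3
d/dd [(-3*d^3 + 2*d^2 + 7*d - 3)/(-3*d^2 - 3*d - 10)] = (9*d^4 + 18*d^3 + 105*d^2 - 58*d - 79)/(9*d^4 + 18*d^3 + 69*d^2 + 60*d + 100)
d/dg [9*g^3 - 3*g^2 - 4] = 3*g*(9*g - 2)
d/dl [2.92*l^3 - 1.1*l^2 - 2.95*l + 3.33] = 8.76*l^2 - 2.2*l - 2.95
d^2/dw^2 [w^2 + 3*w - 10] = 2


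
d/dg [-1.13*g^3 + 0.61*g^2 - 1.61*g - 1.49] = -3.39*g^2 + 1.22*g - 1.61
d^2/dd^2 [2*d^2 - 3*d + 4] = 4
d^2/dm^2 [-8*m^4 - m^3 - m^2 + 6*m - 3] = -96*m^2 - 6*m - 2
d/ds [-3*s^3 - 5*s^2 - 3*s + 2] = -9*s^2 - 10*s - 3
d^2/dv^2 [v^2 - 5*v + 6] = 2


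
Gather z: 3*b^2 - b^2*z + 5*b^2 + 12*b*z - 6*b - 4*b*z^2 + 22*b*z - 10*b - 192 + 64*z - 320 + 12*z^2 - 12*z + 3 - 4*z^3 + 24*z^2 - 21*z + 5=8*b^2 - 16*b - 4*z^3 + z^2*(36 - 4*b) + z*(-b^2 + 34*b + 31) - 504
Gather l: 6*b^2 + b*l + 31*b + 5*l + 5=6*b^2 + 31*b + l*(b + 5) + 5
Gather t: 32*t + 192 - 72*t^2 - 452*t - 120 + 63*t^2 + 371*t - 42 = -9*t^2 - 49*t + 30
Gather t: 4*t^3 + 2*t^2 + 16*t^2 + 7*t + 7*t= 4*t^3 + 18*t^2 + 14*t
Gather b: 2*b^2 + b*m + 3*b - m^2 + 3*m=2*b^2 + b*(m + 3) - m^2 + 3*m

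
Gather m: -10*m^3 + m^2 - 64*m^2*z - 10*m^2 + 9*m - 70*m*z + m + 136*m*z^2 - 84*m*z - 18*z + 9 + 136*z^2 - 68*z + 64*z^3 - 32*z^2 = -10*m^3 + m^2*(-64*z - 9) + m*(136*z^2 - 154*z + 10) + 64*z^3 + 104*z^2 - 86*z + 9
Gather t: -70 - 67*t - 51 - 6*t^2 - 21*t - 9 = -6*t^2 - 88*t - 130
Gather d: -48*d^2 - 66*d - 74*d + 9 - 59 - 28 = -48*d^2 - 140*d - 78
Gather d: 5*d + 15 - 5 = 5*d + 10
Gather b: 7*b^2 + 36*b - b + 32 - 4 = 7*b^2 + 35*b + 28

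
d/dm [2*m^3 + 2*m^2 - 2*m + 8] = 6*m^2 + 4*m - 2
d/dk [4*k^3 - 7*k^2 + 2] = 2*k*(6*k - 7)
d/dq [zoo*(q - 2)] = zoo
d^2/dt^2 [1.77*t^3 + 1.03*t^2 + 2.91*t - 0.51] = 10.62*t + 2.06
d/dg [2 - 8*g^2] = -16*g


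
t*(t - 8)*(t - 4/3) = t^3 - 28*t^2/3 + 32*t/3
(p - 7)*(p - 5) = p^2 - 12*p + 35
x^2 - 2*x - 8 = (x - 4)*(x + 2)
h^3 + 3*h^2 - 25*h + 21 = (h - 3)*(h - 1)*(h + 7)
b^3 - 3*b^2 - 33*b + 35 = (b - 7)*(b - 1)*(b + 5)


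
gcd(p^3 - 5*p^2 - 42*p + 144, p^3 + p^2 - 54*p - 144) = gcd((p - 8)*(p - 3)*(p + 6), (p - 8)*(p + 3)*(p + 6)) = p^2 - 2*p - 48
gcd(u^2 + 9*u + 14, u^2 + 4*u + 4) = u + 2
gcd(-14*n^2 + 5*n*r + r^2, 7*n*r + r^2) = 7*n + r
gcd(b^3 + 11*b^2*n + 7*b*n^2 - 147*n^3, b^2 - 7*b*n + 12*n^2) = b - 3*n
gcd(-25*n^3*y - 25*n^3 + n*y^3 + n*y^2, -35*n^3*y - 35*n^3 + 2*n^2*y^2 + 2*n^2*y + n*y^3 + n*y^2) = -5*n^2*y - 5*n^2 + n*y^2 + n*y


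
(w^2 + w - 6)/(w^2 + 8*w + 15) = (w - 2)/(w + 5)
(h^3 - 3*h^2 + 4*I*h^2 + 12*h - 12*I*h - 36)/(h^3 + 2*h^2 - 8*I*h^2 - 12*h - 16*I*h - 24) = (h^2 + h*(-3 + 6*I) - 18*I)/(h^2 + h*(2 - 6*I) - 12*I)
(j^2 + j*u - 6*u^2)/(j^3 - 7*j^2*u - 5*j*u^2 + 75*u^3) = (j - 2*u)/(j^2 - 10*j*u + 25*u^2)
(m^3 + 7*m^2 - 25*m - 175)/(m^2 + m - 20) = (m^2 + 2*m - 35)/(m - 4)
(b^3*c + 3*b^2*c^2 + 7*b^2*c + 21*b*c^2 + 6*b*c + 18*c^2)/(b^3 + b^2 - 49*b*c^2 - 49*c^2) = c*(b^2 + 3*b*c + 6*b + 18*c)/(b^2 - 49*c^2)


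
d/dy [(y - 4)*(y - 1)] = 2*y - 5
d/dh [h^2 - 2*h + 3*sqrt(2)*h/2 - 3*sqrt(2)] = 2*h - 2 + 3*sqrt(2)/2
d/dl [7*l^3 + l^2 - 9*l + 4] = 21*l^2 + 2*l - 9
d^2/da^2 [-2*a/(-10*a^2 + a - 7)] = 4*(a*(20*a - 1)^2 + (1 - 30*a)*(10*a^2 - a + 7))/(10*a^2 - a + 7)^3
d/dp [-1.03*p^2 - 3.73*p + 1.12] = -2.06*p - 3.73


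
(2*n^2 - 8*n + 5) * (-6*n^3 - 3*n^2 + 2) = -12*n^5 + 42*n^4 - 6*n^3 - 11*n^2 - 16*n + 10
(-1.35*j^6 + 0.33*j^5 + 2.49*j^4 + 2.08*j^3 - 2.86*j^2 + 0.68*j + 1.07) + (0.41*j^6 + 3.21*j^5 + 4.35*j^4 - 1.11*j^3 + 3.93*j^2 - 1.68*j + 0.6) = -0.94*j^6 + 3.54*j^5 + 6.84*j^4 + 0.97*j^3 + 1.07*j^2 - 1.0*j + 1.67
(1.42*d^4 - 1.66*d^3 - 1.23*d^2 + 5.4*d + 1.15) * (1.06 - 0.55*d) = -0.781*d^5 + 2.4182*d^4 - 1.0831*d^3 - 4.2738*d^2 + 5.0915*d + 1.219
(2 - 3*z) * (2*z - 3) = -6*z^2 + 13*z - 6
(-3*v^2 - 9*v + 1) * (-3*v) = 9*v^3 + 27*v^2 - 3*v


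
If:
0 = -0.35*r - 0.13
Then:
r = -0.37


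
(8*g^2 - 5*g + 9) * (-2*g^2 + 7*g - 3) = -16*g^4 + 66*g^3 - 77*g^2 + 78*g - 27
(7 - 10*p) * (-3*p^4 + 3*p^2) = 30*p^5 - 21*p^4 - 30*p^3 + 21*p^2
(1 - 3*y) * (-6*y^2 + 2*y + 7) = 18*y^3 - 12*y^2 - 19*y + 7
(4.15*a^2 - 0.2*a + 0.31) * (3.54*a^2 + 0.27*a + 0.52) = 14.691*a^4 + 0.4125*a^3 + 3.2014*a^2 - 0.0203*a + 0.1612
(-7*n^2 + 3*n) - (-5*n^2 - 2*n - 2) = -2*n^2 + 5*n + 2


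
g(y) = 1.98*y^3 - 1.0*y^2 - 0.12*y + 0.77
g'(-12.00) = 879.24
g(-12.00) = -3563.23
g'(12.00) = 831.24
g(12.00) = 3276.77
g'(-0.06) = 0.02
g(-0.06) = 0.77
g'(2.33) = 27.47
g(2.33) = 20.11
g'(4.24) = 98.19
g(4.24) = 133.21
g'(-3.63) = 85.41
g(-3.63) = -106.68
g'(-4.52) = 130.28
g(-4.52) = -201.96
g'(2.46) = 30.91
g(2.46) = 23.90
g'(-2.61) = 45.56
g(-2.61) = -40.93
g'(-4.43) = 125.31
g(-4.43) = -190.46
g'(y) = 5.94*y^2 - 2.0*y - 0.12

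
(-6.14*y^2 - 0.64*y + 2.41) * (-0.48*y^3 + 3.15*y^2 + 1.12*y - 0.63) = 2.9472*y^5 - 19.0338*y^4 - 10.0496*y^3 + 10.7429*y^2 + 3.1024*y - 1.5183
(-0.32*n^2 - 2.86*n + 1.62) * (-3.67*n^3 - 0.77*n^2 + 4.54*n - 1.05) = 1.1744*n^5 + 10.7426*n^4 - 5.196*n^3 - 13.8958*n^2 + 10.3578*n - 1.701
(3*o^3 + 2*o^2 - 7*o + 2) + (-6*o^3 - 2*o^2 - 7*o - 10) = -3*o^3 - 14*o - 8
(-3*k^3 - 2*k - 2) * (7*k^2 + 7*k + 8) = -21*k^5 - 21*k^4 - 38*k^3 - 28*k^2 - 30*k - 16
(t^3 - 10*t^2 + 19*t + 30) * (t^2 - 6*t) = t^5 - 16*t^4 + 79*t^3 - 84*t^2 - 180*t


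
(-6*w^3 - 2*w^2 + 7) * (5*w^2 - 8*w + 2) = -30*w^5 + 38*w^4 + 4*w^3 + 31*w^2 - 56*w + 14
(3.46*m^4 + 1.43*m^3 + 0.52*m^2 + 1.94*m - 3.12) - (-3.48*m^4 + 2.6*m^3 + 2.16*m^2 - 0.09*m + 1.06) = 6.94*m^4 - 1.17*m^3 - 1.64*m^2 + 2.03*m - 4.18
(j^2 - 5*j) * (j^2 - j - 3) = j^4 - 6*j^3 + 2*j^2 + 15*j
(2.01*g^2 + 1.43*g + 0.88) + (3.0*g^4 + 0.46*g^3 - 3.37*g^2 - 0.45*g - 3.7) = 3.0*g^4 + 0.46*g^3 - 1.36*g^2 + 0.98*g - 2.82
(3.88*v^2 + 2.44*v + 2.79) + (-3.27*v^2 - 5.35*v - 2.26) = 0.61*v^2 - 2.91*v + 0.53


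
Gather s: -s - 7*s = -8*s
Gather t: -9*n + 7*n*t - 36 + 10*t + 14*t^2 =-9*n + 14*t^2 + t*(7*n + 10) - 36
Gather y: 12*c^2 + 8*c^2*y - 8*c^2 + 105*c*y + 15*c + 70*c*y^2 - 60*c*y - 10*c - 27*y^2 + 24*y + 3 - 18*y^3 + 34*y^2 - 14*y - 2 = 4*c^2 + 5*c - 18*y^3 + y^2*(70*c + 7) + y*(8*c^2 + 45*c + 10) + 1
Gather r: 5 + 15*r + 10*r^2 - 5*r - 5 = 10*r^2 + 10*r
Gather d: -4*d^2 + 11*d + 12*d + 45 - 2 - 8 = -4*d^2 + 23*d + 35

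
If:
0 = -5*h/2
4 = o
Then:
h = 0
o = 4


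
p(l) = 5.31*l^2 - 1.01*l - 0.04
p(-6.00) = 197.18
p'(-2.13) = -23.63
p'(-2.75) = -30.22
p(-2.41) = 33.24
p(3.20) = 51.10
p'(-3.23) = -35.31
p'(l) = 10.62*l - 1.01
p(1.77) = 14.81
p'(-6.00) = -64.73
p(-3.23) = 58.62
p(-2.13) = 26.20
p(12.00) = 752.48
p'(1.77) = 17.79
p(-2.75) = 42.89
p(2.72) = 36.50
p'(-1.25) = -14.28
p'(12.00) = 126.43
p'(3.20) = 32.97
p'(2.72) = 27.88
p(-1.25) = 9.52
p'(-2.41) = -26.60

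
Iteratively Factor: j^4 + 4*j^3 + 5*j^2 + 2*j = (j + 1)*(j^3 + 3*j^2 + 2*j) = j*(j + 1)*(j^2 + 3*j + 2) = j*(j + 1)*(j + 2)*(j + 1)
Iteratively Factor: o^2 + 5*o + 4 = (o + 1)*(o + 4)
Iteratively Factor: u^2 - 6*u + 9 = (u - 3)*(u - 3)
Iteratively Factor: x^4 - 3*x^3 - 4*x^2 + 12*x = (x)*(x^3 - 3*x^2 - 4*x + 12) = x*(x + 2)*(x^2 - 5*x + 6) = x*(x - 2)*(x + 2)*(x - 3)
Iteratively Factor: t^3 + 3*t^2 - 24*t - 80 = (t - 5)*(t^2 + 8*t + 16) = (t - 5)*(t + 4)*(t + 4)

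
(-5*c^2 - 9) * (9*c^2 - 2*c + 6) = -45*c^4 + 10*c^3 - 111*c^2 + 18*c - 54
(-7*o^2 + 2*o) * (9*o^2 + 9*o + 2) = -63*o^4 - 45*o^3 + 4*o^2 + 4*o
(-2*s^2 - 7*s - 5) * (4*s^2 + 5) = -8*s^4 - 28*s^3 - 30*s^2 - 35*s - 25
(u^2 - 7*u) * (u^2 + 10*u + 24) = u^4 + 3*u^3 - 46*u^2 - 168*u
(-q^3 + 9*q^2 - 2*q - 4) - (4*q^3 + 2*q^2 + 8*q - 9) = -5*q^3 + 7*q^2 - 10*q + 5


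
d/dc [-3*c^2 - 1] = -6*c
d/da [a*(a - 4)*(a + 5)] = 3*a^2 + 2*a - 20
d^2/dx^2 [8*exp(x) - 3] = 8*exp(x)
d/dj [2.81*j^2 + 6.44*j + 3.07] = 5.62*j + 6.44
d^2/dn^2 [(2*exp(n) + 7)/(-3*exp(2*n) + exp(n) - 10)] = (-18*exp(4*n) - 258*exp(3*n) + 423*exp(2*n) + 813*exp(n) - 270)*exp(n)/(27*exp(6*n) - 27*exp(5*n) + 279*exp(4*n) - 181*exp(3*n) + 930*exp(2*n) - 300*exp(n) + 1000)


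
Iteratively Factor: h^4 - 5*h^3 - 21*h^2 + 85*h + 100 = (h - 5)*(h^3 - 21*h - 20) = (h - 5)*(h + 1)*(h^2 - h - 20) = (h - 5)*(h + 1)*(h + 4)*(h - 5)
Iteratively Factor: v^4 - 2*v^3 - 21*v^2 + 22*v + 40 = (v - 5)*(v^3 + 3*v^2 - 6*v - 8) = (v - 5)*(v - 2)*(v^2 + 5*v + 4) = (v - 5)*(v - 2)*(v + 1)*(v + 4)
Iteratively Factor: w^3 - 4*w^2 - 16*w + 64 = (w - 4)*(w^2 - 16) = (w - 4)^2*(w + 4)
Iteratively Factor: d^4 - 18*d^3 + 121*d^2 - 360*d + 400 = (d - 5)*(d^3 - 13*d^2 + 56*d - 80) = (d - 5)*(d - 4)*(d^2 - 9*d + 20) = (d - 5)*(d - 4)^2*(d - 5)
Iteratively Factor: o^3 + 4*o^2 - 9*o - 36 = (o + 3)*(o^2 + o - 12) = (o + 3)*(o + 4)*(o - 3)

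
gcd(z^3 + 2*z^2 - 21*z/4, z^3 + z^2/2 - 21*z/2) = z^2 + 7*z/2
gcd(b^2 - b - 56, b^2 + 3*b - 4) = 1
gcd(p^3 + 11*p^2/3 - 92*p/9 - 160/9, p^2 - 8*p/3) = p - 8/3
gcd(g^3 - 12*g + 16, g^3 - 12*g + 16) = g^3 - 12*g + 16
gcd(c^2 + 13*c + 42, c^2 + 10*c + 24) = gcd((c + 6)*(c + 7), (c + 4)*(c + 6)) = c + 6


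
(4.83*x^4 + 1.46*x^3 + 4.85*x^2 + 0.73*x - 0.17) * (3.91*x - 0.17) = 18.8853*x^5 + 4.8875*x^4 + 18.7153*x^3 + 2.0298*x^2 - 0.7888*x + 0.0289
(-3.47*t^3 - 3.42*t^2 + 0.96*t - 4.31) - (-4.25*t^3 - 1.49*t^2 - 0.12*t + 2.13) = 0.78*t^3 - 1.93*t^2 + 1.08*t - 6.44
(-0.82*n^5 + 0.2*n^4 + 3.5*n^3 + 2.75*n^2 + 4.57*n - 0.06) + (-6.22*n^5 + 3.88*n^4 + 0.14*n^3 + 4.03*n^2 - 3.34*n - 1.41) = -7.04*n^5 + 4.08*n^4 + 3.64*n^3 + 6.78*n^2 + 1.23*n - 1.47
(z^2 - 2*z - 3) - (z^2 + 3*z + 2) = -5*z - 5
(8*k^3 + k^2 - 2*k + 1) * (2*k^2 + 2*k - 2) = 16*k^5 + 18*k^4 - 18*k^3 - 4*k^2 + 6*k - 2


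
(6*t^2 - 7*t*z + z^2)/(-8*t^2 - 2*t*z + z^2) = (-6*t^2 + 7*t*z - z^2)/(8*t^2 + 2*t*z - z^2)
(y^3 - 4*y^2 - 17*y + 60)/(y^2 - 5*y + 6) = (y^2 - y - 20)/(y - 2)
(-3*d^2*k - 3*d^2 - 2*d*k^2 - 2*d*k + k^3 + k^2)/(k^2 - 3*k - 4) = (-3*d^2 - 2*d*k + k^2)/(k - 4)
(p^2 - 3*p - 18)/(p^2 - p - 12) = (p - 6)/(p - 4)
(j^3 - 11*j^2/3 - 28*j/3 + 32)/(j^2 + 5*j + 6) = (3*j^2 - 20*j + 32)/(3*(j + 2))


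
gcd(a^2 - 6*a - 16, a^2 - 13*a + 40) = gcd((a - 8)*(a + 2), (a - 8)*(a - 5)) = a - 8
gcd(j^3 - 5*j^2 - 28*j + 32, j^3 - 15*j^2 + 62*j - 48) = j^2 - 9*j + 8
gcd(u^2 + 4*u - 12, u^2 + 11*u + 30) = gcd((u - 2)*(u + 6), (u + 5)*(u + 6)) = u + 6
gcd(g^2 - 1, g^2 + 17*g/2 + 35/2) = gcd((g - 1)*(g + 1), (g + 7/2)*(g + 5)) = 1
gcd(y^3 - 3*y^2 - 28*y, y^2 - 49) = y - 7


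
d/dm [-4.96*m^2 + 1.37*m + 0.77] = 1.37 - 9.92*m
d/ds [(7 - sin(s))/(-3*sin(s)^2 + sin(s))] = (-3*cos(s) + 42/tan(s) - 7*cos(s)/sin(s)^2)/(3*sin(s) - 1)^2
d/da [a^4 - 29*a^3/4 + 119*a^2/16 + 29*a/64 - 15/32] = 4*a^3 - 87*a^2/4 + 119*a/8 + 29/64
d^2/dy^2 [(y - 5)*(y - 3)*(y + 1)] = 6*y - 14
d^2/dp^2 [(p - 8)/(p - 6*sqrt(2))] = 4*(-4 + 3*sqrt(2))/(p - 6*sqrt(2))^3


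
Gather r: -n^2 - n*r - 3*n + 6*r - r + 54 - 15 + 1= -n^2 - 3*n + r*(5 - n) + 40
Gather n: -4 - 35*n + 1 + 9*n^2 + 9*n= 9*n^2 - 26*n - 3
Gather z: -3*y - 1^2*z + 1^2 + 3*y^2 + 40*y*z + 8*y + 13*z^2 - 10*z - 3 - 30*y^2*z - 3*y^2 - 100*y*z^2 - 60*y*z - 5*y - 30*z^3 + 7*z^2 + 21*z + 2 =-30*z^3 + z^2*(20 - 100*y) + z*(-30*y^2 - 20*y + 10)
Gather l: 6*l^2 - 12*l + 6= 6*l^2 - 12*l + 6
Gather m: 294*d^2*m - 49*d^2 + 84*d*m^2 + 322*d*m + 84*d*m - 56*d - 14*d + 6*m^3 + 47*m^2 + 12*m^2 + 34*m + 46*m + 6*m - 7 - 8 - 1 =-49*d^2 - 70*d + 6*m^3 + m^2*(84*d + 59) + m*(294*d^2 + 406*d + 86) - 16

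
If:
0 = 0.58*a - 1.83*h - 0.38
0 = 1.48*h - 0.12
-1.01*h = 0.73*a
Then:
No Solution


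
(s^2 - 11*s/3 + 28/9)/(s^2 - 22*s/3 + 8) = (s - 7/3)/(s - 6)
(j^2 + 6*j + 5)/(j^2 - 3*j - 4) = (j + 5)/(j - 4)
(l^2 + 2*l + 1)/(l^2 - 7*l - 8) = (l + 1)/(l - 8)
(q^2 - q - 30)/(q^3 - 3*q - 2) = (-q^2 + q + 30)/(-q^3 + 3*q + 2)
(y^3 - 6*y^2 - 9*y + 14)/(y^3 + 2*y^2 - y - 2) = (y - 7)/(y + 1)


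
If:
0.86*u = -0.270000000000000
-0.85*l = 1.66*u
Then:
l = 0.61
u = -0.31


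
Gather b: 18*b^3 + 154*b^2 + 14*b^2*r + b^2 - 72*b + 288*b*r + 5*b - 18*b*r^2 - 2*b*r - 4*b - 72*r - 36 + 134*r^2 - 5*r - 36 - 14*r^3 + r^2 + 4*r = 18*b^3 + b^2*(14*r + 155) + b*(-18*r^2 + 286*r - 71) - 14*r^3 + 135*r^2 - 73*r - 72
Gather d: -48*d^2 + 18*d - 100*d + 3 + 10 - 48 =-48*d^2 - 82*d - 35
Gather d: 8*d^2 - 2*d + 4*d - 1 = 8*d^2 + 2*d - 1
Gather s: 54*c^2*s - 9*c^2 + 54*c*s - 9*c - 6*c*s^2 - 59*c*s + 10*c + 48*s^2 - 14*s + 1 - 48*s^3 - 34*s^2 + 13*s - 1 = -9*c^2 + c - 48*s^3 + s^2*(14 - 6*c) + s*(54*c^2 - 5*c - 1)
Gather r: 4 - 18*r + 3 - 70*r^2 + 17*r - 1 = -70*r^2 - r + 6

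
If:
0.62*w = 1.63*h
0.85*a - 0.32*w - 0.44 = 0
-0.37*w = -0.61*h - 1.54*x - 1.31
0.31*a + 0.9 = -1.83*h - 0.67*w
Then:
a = 0.25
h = -0.27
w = -0.72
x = -0.91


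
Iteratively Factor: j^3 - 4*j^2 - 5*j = (j)*(j^2 - 4*j - 5) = j*(j - 5)*(j + 1)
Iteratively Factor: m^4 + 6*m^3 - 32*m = (m + 4)*(m^3 + 2*m^2 - 8*m) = (m - 2)*(m + 4)*(m^2 + 4*m) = m*(m - 2)*(m + 4)*(m + 4)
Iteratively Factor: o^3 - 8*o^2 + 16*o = (o)*(o^2 - 8*o + 16) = o*(o - 4)*(o - 4)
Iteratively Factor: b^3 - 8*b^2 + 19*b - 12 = (b - 1)*(b^2 - 7*b + 12) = (b - 3)*(b - 1)*(b - 4)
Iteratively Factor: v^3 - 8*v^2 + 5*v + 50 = (v - 5)*(v^2 - 3*v - 10) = (v - 5)^2*(v + 2)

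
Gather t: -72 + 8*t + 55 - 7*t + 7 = t - 10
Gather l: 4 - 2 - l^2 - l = -l^2 - l + 2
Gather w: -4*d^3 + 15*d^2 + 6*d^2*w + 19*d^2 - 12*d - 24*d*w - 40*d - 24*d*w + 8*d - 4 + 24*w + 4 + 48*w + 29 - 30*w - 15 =-4*d^3 + 34*d^2 - 44*d + w*(6*d^2 - 48*d + 42) + 14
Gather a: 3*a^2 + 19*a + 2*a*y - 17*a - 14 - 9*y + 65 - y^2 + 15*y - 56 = 3*a^2 + a*(2*y + 2) - y^2 + 6*y - 5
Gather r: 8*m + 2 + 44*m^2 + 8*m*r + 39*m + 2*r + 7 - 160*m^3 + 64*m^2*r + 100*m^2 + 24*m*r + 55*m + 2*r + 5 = -160*m^3 + 144*m^2 + 102*m + r*(64*m^2 + 32*m + 4) + 14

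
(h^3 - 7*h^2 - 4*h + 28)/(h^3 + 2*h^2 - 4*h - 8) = (h - 7)/(h + 2)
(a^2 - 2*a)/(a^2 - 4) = a/(a + 2)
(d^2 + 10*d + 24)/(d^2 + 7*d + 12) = (d + 6)/(d + 3)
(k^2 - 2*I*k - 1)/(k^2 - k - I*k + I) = (k - I)/(k - 1)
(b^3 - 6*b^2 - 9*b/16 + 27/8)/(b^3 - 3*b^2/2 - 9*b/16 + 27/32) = 2*(b - 6)/(2*b - 3)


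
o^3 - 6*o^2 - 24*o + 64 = (o - 8)*(o - 2)*(o + 4)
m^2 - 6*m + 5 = (m - 5)*(m - 1)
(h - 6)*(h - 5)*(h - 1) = h^3 - 12*h^2 + 41*h - 30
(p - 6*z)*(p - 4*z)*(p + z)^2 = p^4 - 8*p^3*z + 5*p^2*z^2 + 38*p*z^3 + 24*z^4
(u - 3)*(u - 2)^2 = u^3 - 7*u^2 + 16*u - 12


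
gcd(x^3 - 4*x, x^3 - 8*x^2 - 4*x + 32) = x^2 - 4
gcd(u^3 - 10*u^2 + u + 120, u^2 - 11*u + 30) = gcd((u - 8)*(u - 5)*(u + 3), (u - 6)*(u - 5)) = u - 5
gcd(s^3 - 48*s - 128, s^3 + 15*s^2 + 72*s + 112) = s^2 + 8*s + 16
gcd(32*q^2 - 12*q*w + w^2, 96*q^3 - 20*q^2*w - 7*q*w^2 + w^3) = 8*q - w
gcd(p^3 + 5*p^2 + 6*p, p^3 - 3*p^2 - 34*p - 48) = p^2 + 5*p + 6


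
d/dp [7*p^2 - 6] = 14*p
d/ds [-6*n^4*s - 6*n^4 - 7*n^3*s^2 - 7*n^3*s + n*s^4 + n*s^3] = n*(-6*n^3 - 14*n^2*s - 7*n^2 + 4*s^3 + 3*s^2)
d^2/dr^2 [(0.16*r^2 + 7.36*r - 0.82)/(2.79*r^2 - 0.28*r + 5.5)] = (114.831936*r^3 - 53.028972*r^2 - 673.791696*r + 57.386024)/(21.717639*r^6 - 6.538644*r^5 + 129.093858*r^4 - 25.801552*r^3 + 254.4861*r^2 - 25.41*r + 166.375)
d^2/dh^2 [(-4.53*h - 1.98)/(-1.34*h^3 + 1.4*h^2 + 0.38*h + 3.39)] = (48.804408*h^5 - 8.32622400000002*h^4 - 37.060728*h^3 + 264.17124*h^2 - 68.710032*h - 29.893428)/(2.406104*h^9 - 7.54152*h^8 + 5.832216*h^7 - 16.727972*h^6 + 36.503928*h^5 - 10.182552*h^4 + 35.32249*h^3 - 49.735368*h^2 - 13.100994*h - 38.958219)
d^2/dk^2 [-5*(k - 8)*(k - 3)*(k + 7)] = 40 - 30*k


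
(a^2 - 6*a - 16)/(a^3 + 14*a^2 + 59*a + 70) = (a - 8)/(a^2 + 12*a + 35)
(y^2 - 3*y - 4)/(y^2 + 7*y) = (y^2 - 3*y - 4)/(y*(y + 7))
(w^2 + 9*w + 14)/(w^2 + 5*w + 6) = (w + 7)/(w + 3)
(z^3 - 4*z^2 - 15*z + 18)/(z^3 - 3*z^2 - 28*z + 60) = (z^2 + 2*z - 3)/(z^2 + 3*z - 10)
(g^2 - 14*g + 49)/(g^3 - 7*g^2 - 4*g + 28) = (g - 7)/(g^2 - 4)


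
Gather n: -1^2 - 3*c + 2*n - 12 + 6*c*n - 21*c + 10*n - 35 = -24*c + n*(6*c + 12) - 48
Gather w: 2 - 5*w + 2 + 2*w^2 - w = 2*w^2 - 6*w + 4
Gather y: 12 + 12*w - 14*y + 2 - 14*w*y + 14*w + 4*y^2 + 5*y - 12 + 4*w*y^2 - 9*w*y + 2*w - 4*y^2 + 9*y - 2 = 4*w*y^2 - 23*w*y + 28*w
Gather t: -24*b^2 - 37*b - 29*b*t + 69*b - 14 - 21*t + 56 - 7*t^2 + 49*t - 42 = -24*b^2 + 32*b - 7*t^2 + t*(28 - 29*b)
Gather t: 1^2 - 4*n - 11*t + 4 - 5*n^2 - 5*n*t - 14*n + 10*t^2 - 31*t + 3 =-5*n^2 - 18*n + 10*t^2 + t*(-5*n - 42) + 8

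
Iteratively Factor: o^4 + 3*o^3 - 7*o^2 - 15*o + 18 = (o - 1)*(o^3 + 4*o^2 - 3*o - 18) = (o - 1)*(o + 3)*(o^2 + o - 6) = (o - 1)*(o + 3)^2*(o - 2)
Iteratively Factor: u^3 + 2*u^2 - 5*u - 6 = (u - 2)*(u^2 + 4*u + 3) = (u - 2)*(u + 3)*(u + 1)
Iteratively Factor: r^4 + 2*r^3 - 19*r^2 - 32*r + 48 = (r - 4)*(r^3 + 6*r^2 + 5*r - 12) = (r - 4)*(r + 4)*(r^2 + 2*r - 3) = (r - 4)*(r + 3)*(r + 4)*(r - 1)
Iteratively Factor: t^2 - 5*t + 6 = (t - 3)*(t - 2)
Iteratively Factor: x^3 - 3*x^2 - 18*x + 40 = (x - 5)*(x^2 + 2*x - 8) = (x - 5)*(x + 4)*(x - 2)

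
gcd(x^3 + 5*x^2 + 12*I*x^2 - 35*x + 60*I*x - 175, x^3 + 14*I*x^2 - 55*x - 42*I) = x + 7*I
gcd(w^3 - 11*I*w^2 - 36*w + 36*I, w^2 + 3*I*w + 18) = w - 3*I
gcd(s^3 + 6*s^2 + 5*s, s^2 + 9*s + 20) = s + 5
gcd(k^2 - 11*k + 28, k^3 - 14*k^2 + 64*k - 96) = k - 4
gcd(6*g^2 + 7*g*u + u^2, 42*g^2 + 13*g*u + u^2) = 6*g + u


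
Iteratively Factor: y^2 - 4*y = (y)*(y - 4)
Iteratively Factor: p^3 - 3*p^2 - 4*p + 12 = (p - 3)*(p^2 - 4) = (p - 3)*(p - 2)*(p + 2)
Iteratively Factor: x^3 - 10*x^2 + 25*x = (x - 5)*(x^2 - 5*x) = (x - 5)^2*(x)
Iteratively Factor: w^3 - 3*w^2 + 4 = (w - 2)*(w^2 - w - 2) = (w - 2)*(w + 1)*(w - 2)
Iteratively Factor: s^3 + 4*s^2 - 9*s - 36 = (s + 3)*(s^2 + s - 12) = (s + 3)*(s + 4)*(s - 3)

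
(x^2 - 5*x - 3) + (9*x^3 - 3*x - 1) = 9*x^3 + x^2 - 8*x - 4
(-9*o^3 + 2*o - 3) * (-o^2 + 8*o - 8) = 9*o^5 - 72*o^4 + 70*o^3 + 19*o^2 - 40*o + 24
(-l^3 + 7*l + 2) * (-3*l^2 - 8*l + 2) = 3*l^5 + 8*l^4 - 23*l^3 - 62*l^2 - 2*l + 4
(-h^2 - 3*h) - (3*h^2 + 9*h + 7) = -4*h^2 - 12*h - 7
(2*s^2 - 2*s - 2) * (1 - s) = -2*s^3 + 4*s^2 - 2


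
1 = 1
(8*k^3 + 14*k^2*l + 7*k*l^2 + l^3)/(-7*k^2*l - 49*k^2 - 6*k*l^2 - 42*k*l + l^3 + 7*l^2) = (-8*k^2 - 6*k*l - l^2)/(7*k*l + 49*k - l^2 - 7*l)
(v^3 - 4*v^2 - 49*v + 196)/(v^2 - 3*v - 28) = (v^2 + 3*v - 28)/(v + 4)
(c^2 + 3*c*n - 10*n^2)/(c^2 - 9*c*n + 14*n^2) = (c + 5*n)/(c - 7*n)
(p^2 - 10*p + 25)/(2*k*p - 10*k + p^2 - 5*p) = (p - 5)/(2*k + p)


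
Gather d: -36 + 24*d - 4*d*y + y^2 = d*(24 - 4*y) + y^2 - 36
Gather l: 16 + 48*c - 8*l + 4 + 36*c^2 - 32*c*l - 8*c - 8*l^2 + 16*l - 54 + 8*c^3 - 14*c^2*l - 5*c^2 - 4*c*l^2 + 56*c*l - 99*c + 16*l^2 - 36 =8*c^3 + 31*c^2 - 59*c + l^2*(8 - 4*c) + l*(-14*c^2 + 24*c + 8) - 70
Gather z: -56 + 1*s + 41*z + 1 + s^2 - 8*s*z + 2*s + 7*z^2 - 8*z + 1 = s^2 + 3*s + 7*z^2 + z*(33 - 8*s) - 54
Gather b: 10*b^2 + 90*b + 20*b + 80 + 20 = 10*b^2 + 110*b + 100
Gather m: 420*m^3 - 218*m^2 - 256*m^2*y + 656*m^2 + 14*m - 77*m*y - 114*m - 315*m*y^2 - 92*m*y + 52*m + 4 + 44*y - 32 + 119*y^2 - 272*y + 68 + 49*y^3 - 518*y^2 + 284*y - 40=420*m^3 + m^2*(438 - 256*y) + m*(-315*y^2 - 169*y - 48) + 49*y^3 - 399*y^2 + 56*y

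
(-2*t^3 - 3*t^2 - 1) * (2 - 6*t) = 12*t^4 + 14*t^3 - 6*t^2 + 6*t - 2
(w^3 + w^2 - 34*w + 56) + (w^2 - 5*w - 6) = w^3 + 2*w^2 - 39*w + 50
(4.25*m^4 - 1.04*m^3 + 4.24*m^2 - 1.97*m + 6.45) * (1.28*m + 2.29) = 5.44*m^5 + 8.4013*m^4 + 3.0456*m^3 + 7.188*m^2 + 3.7447*m + 14.7705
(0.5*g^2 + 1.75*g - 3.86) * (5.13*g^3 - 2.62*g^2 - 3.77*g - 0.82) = 2.565*g^5 + 7.6675*g^4 - 26.2718*g^3 + 3.1057*g^2 + 13.1172*g + 3.1652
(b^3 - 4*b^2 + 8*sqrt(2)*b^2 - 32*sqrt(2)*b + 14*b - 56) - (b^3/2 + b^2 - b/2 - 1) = b^3/2 - 5*b^2 + 8*sqrt(2)*b^2 - 32*sqrt(2)*b + 29*b/2 - 55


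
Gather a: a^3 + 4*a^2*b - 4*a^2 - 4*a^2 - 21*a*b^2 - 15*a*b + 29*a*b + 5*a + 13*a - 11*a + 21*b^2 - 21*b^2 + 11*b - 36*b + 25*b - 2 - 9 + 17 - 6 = a^3 + a^2*(4*b - 8) + a*(-21*b^2 + 14*b + 7)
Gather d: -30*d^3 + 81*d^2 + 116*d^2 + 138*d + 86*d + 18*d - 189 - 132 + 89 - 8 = -30*d^3 + 197*d^2 + 242*d - 240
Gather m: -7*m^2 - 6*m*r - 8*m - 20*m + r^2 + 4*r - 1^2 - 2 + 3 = -7*m^2 + m*(-6*r - 28) + r^2 + 4*r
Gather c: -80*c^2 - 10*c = -80*c^2 - 10*c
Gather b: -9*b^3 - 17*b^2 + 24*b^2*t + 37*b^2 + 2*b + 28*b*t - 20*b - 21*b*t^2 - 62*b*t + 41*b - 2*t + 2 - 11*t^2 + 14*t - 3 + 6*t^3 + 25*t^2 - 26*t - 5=-9*b^3 + b^2*(24*t + 20) + b*(-21*t^2 - 34*t + 23) + 6*t^3 + 14*t^2 - 14*t - 6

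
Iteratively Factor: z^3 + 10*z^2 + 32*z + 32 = (z + 4)*(z^2 + 6*z + 8) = (z + 4)^2*(z + 2)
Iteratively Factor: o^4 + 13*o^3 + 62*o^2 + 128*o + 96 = (o + 2)*(o^3 + 11*o^2 + 40*o + 48) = (o + 2)*(o + 4)*(o^2 + 7*o + 12) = (o + 2)*(o + 3)*(o + 4)*(o + 4)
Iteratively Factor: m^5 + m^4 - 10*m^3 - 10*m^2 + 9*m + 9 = (m - 1)*(m^4 + 2*m^3 - 8*m^2 - 18*m - 9) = (m - 1)*(m + 1)*(m^3 + m^2 - 9*m - 9) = (m - 3)*(m - 1)*(m + 1)*(m^2 + 4*m + 3) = (m - 3)*(m - 1)*(m + 1)*(m + 3)*(m + 1)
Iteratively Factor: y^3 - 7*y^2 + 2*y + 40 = (y - 4)*(y^2 - 3*y - 10) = (y - 5)*(y - 4)*(y + 2)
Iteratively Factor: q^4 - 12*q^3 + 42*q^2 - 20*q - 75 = (q - 3)*(q^3 - 9*q^2 + 15*q + 25) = (q - 5)*(q - 3)*(q^2 - 4*q - 5) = (q - 5)^2*(q - 3)*(q + 1)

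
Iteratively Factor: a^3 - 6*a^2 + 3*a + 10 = (a + 1)*(a^2 - 7*a + 10) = (a - 5)*(a + 1)*(a - 2)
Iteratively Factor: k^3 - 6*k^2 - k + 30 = (k - 5)*(k^2 - k - 6) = (k - 5)*(k + 2)*(k - 3)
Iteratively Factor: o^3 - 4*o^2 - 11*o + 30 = (o - 5)*(o^2 + o - 6) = (o - 5)*(o - 2)*(o + 3)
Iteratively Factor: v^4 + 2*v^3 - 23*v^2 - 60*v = (v - 5)*(v^3 + 7*v^2 + 12*v) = (v - 5)*(v + 3)*(v^2 + 4*v) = (v - 5)*(v + 3)*(v + 4)*(v)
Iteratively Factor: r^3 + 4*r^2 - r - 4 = (r - 1)*(r^2 + 5*r + 4) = (r - 1)*(r + 1)*(r + 4)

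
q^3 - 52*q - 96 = (q - 8)*(q + 2)*(q + 6)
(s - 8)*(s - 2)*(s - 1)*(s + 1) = s^4 - 10*s^3 + 15*s^2 + 10*s - 16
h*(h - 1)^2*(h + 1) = h^4 - h^3 - h^2 + h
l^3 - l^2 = l^2*(l - 1)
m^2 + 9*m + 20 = (m + 4)*(m + 5)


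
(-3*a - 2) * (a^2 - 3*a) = -3*a^3 + 7*a^2 + 6*a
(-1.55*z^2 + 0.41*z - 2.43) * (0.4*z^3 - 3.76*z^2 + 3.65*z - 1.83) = -0.62*z^5 + 5.992*z^4 - 8.1711*z^3 + 13.4698*z^2 - 9.6198*z + 4.4469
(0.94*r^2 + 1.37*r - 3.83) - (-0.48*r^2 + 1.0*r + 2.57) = 1.42*r^2 + 0.37*r - 6.4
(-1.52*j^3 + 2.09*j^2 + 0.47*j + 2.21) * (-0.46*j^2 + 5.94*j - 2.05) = 0.6992*j^5 - 9.9902*j^4 + 15.3144*j^3 - 2.5093*j^2 + 12.1639*j - 4.5305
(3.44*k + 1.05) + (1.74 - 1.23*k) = 2.21*k + 2.79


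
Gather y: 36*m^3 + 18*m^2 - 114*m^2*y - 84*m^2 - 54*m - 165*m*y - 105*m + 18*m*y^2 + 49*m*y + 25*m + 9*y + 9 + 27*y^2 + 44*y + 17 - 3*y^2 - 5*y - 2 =36*m^3 - 66*m^2 - 134*m + y^2*(18*m + 24) + y*(-114*m^2 - 116*m + 48) + 24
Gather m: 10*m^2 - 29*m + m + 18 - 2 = 10*m^2 - 28*m + 16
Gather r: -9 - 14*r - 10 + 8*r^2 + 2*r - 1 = 8*r^2 - 12*r - 20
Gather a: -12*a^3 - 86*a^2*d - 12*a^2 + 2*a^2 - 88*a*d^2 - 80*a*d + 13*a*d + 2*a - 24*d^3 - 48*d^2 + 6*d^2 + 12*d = -12*a^3 + a^2*(-86*d - 10) + a*(-88*d^2 - 67*d + 2) - 24*d^3 - 42*d^2 + 12*d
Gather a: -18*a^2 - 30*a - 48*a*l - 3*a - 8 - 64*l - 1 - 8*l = -18*a^2 + a*(-48*l - 33) - 72*l - 9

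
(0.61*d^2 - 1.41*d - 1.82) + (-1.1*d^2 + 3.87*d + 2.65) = -0.49*d^2 + 2.46*d + 0.83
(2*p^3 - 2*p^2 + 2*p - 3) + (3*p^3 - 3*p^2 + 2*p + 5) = 5*p^3 - 5*p^2 + 4*p + 2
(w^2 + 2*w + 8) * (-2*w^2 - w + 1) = -2*w^4 - 5*w^3 - 17*w^2 - 6*w + 8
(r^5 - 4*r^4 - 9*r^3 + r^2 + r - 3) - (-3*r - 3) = r^5 - 4*r^4 - 9*r^3 + r^2 + 4*r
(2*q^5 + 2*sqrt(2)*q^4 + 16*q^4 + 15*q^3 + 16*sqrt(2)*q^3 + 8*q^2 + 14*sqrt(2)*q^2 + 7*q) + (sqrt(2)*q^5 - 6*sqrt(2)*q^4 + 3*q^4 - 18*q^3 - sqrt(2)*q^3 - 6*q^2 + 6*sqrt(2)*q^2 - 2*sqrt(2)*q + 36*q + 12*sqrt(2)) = sqrt(2)*q^5 + 2*q^5 - 4*sqrt(2)*q^4 + 19*q^4 - 3*q^3 + 15*sqrt(2)*q^3 + 2*q^2 + 20*sqrt(2)*q^2 - 2*sqrt(2)*q + 43*q + 12*sqrt(2)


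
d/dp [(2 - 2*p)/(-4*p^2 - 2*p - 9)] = 2*(-4*p^2 + 8*p + 11)/(16*p^4 + 16*p^3 + 76*p^2 + 36*p + 81)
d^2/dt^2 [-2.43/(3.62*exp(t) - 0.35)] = (-31.843692*exp(t) - 3.07881)*exp(t)/(3.62*exp(t) - 0.35)^3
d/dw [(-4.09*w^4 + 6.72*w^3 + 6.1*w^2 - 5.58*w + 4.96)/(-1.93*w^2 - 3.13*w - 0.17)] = (15.7874*w^5 + 25.4355*w^4 - 39.286*w^3 - 33.2896*w^2 + 17.0716*w + 16.4734)/(3.7249*w^4 + 12.0818*w^3 + 10.4531*w^2 + 1.0642*w + 0.0289)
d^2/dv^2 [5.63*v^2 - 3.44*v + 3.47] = 11.2600000000000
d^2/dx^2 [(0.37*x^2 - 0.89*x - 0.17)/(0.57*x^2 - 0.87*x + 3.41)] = (-1.11022302462516e-16*x^4 - 0.211356*x^3 - 4.646412*x^2 + 10.885176*x + 3.72758)/(0.185193*x^6 - 0.847989*x^5 + 4.618026*x^4 - 10.804617*x^3 + 27.627138*x^2 - 30.349341*x + 39.651821)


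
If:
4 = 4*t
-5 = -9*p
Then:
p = 5/9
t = 1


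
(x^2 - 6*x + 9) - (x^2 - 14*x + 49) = 8*x - 40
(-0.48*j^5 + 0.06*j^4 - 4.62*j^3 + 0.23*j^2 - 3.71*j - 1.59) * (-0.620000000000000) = 0.2976*j^5 - 0.0372*j^4 + 2.8644*j^3 - 0.1426*j^2 + 2.3002*j + 0.9858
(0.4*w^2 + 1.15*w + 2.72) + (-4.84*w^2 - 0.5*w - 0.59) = -4.44*w^2 + 0.65*w + 2.13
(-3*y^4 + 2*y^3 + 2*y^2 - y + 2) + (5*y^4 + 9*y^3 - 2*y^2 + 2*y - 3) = 2*y^4 + 11*y^3 + y - 1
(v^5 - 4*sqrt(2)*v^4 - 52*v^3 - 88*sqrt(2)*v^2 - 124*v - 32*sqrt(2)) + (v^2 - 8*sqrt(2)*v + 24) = v^5 - 4*sqrt(2)*v^4 - 52*v^3 - 88*sqrt(2)*v^2 + v^2 - 124*v - 8*sqrt(2)*v - 32*sqrt(2) + 24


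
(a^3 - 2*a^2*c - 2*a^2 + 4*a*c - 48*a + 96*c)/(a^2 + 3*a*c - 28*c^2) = (a^3 - 2*a^2*c - 2*a^2 + 4*a*c - 48*a + 96*c)/(a^2 + 3*a*c - 28*c^2)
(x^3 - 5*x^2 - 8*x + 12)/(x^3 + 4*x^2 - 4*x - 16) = (x^2 - 7*x + 6)/(x^2 + 2*x - 8)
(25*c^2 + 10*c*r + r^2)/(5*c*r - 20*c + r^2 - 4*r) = (5*c + r)/(r - 4)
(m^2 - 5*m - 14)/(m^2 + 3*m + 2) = (m - 7)/(m + 1)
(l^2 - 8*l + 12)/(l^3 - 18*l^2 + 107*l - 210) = (l - 2)/(l^2 - 12*l + 35)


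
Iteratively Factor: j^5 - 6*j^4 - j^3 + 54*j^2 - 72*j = (j)*(j^4 - 6*j^3 - j^2 + 54*j - 72) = j*(j + 3)*(j^3 - 9*j^2 + 26*j - 24) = j*(j - 3)*(j + 3)*(j^2 - 6*j + 8) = j*(j - 4)*(j - 3)*(j + 3)*(j - 2)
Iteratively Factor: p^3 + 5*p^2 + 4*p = (p)*(p^2 + 5*p + 4) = p*(p + 1)*(p + 4)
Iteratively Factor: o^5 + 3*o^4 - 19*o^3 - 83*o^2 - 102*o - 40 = (o + 1)*(o^4 + 2*o^3 - 21*o^2 - 62*o - 40) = (o + 1)*(o + 2)*(o^3 - 21*o - 20) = (o + 1)^2*(o + 2)*(o^2 - o - 20) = (o - 5)*(o + 1)^2*(o + 2)*(o + 4)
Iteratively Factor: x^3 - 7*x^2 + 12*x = (x - 3)*(x^2 - 4*x) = (x - 4)*(x - 3)*(x)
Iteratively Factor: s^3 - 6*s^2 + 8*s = (s - 4)*(s^2 - 2*s) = s*(s - 4)*(s - 2)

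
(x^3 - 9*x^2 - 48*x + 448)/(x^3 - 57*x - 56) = (x - 8)/(x + 1)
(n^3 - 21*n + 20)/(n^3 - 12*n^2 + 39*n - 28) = (n + 5)/(n - 7)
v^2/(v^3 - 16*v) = v/(v^2 - 16)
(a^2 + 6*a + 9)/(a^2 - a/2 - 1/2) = 2*(a^2 + 6*a + 9)/(2*a^2 - a - 1)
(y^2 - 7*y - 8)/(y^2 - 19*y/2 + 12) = 2*(y + 1)/(2*y - 3)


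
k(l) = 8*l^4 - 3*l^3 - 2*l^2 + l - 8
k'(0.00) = 1.00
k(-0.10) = -8.12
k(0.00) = -8.00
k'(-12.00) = -56543.00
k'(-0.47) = -2.43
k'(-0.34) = 0.06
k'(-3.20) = -1126.94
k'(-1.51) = -123.66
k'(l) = 32*l^3 - 9*l^2 - 4*l + 1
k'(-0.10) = 1.28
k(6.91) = 17152.64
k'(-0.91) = -26.93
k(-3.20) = 905.48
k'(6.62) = 8863.86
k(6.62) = 14405.24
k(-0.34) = -8.35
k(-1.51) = 37.85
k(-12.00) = 170764.00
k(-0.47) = -8.21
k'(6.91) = 10101.69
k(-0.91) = -2.82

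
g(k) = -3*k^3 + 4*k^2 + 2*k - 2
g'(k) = -9*k^2 + 8*k + 2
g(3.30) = -59.65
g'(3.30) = -69.61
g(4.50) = -185.38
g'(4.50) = -144.25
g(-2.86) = 95.18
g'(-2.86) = -94.50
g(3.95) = -116.58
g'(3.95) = -106.82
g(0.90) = 0.85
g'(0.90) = 1.91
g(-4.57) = 358.73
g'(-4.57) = -222.52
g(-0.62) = -0.99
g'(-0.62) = -6.42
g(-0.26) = -2.20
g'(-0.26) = -0.69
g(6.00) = -494.00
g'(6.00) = -274.00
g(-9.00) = 2491.00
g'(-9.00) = -799.00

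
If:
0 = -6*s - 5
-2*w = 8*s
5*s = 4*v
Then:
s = -5/6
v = -25/24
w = 10/3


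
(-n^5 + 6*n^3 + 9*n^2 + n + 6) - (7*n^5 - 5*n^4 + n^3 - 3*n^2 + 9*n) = -8*n^5 + 5*n^4 + 5*n^3 + 12*n^2 - 8*n + 6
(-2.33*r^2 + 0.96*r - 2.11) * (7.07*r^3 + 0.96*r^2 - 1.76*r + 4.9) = -16.4731*r^5 + 4.5504*r^4 - 9.8953*r^3 - 15.1322*r^2 + 8.4176*r - 10.339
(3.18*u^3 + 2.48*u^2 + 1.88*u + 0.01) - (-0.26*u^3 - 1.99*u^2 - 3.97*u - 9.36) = 3.44*u^3 + 4.47*u^2 + 5.85*u + 9.37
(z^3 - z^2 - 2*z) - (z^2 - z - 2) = z^3 - 2*z^2 - z + 2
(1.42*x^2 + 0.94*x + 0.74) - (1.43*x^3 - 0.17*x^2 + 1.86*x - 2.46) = -1.43*x^3 + 1.59*x^2 - 0.92*x + 3.2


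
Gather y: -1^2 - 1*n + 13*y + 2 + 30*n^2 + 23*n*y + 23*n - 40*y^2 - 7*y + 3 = 30*n^2 + 22*n - 40*y^2 + y*(23*n + 6) + 4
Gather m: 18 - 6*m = 18 - 6*m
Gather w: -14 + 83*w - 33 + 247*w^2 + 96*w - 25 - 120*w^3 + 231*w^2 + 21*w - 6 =-120*w^3 + 478*w^2 + 200*w - 78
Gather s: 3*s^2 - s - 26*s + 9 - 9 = 3*s^2 - 27*s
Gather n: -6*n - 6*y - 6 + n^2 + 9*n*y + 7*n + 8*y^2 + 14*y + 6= n^2 + n*(9*y + 1) + 8*y^2 + 8*y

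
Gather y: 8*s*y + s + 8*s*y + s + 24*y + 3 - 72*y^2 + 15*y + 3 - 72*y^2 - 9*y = 2*s - 144*y^2 + y*(16*s + 30) + 6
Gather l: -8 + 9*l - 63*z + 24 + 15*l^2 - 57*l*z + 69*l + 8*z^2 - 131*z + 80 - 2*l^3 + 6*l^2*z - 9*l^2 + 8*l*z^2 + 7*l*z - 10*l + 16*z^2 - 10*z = -2*l^3 + l^2*(6*z + 6) + l*(8*z^2 - 50*z + 68) + 24*z^2 - 204*z + 96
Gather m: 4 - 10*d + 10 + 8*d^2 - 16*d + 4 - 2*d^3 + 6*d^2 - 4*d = -2*d^3 + 14*d^2 - 30*d + 18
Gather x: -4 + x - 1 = x - 5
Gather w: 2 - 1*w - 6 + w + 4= 0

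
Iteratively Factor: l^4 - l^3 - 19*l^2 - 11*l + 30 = (l - 1)*(l^3 - 19*l - 30) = (l - 5)*(l - 1)*(l^2 + 5*l + 6) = (l - 5)*(l - 1)*(l + 3)*(l + 2)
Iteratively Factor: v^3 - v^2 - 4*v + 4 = (v + 2)*(v^2 - 3*v + 2) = (v - 1)*(v + 2)*(v - 2)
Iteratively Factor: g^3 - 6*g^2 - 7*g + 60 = (g + 3)*(g^2 - 9*g + 20) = (g - 5)*(g + 3)*(g - 4)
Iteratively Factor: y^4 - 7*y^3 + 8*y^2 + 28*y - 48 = (y - 4)*(y^3 - 3*y^2 - 4*y + 12) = (y - 4)*(y - 3)*(y^2 - 4) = (y - 4)*(y - 3)*(y - 2)*(y + 2)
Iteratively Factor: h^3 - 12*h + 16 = (h - 2)*(h^2 + 2*h - 8) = (h - 2)^2*(h + 4)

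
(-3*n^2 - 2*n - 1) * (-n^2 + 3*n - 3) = 3*n^4 - 7*n^3 + 4*n^2 + 3*n + 3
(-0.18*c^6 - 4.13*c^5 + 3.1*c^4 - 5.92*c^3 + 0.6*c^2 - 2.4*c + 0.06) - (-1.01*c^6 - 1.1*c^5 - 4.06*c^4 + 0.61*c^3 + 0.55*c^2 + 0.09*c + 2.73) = 0.83*c^6 - 3.03*c^5 + 7.16*c^4 - 6.53*c^3 + 0.0499999999999999*c^2 - 2.49*c - 2.67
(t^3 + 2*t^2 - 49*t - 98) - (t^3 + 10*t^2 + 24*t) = -8*t^2 - 73*t - 98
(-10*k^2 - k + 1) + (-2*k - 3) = -10*k^2 - 3*k - 2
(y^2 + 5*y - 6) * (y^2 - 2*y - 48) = y^4 + 3*y^3 - 64*y^2 - 228*y + 288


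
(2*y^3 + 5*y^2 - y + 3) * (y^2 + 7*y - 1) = 2*y^5 + 19*y^4 + 32*y^3 - 9*y^2 + 22*y - 3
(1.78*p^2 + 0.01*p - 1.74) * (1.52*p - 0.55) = 2.7056*p^3 - 0.9638*p^2 - 2.6503*p + 0.957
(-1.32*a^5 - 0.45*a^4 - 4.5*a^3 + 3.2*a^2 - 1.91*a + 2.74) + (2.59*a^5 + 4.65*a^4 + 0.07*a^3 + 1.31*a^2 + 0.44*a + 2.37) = 1.27*a^5 + 4.2*a^4 - 4.43*a^3 + 4.51*a^2 - 1.47*a + 5.11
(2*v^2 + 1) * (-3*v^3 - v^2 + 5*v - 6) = -6*v^5 - 2*v^4 + 7*v^3 - 13*v^2 + 5*v - 6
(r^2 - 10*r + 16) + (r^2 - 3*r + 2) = 2*r^2 - 13*r + 18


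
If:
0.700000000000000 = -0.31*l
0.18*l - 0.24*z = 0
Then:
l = -2.26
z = -1.69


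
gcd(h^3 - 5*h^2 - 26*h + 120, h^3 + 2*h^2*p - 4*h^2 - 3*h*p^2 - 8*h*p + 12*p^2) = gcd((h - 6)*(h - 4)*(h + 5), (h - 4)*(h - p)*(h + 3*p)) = h - 4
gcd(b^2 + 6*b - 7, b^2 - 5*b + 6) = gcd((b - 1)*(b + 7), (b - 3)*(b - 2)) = 1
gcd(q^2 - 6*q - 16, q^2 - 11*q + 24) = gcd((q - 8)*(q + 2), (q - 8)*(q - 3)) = q - 8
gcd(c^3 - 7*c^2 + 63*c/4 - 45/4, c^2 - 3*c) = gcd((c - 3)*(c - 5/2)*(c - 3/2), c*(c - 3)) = c - 3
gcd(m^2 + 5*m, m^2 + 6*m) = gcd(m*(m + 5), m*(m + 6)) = m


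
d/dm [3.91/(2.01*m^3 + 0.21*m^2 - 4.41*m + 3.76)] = (-23.5773*m^2 - 1.6422*m + 17.2431)/(2.01*m^3 + 0.21*m^2 - 4.41*m + 3.76)^2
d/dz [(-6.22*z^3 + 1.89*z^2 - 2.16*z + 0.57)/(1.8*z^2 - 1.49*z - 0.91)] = (-11.196*z^4 + 18.5356*z^3 + 18.0525*z^2 - 5.4918*z + 2.8149)/(3.24*z^4 - 5.364*z^3 - 1.0559*z^2 + 2.7118*z + 0.8281)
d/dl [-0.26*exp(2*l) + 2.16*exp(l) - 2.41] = (2.16 - 0.52*exp(l))*exp(l)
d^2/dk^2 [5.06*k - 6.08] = 0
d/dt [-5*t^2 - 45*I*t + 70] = -10*t - 45*I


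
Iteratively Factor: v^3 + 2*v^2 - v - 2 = (v - 1)*(v^2 + 3*v + 2) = (v - 1)*(v + 2)*(v + 1)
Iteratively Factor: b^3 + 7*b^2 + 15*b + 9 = (b + 3)*(b^2 + 4*b + 3) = (b + 3)^2*(b + 1)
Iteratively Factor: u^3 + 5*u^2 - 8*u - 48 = (u + 4)*(u^2 + u - 12) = (u + 4)^2*(u - 3)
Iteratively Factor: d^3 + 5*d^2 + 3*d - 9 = (d + 3)*(d^2 + 2*d - 3) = (d + 3)^2*(d - 1)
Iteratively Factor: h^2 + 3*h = (h)*(h + 3)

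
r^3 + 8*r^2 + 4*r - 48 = (r - 2)*(r + 4)*(r + 6)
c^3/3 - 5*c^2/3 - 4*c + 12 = (c/3 + 1)*(c - 6)*(c - 2)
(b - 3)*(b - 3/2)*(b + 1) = b^3 - 7*b^2/2 + 9/2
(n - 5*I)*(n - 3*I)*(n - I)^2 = n^4 - 10*I*n^3 - 32*n^2 + 38*I*n + 15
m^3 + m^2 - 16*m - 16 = (m - 4)*(m + 1)*(m + 4)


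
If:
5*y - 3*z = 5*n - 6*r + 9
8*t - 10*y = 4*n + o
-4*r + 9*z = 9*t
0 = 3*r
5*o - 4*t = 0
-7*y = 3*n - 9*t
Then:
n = -297/230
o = -6/115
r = 0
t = -3/46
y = 54/115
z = -3/46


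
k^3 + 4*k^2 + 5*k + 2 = (k + 1)^2*(k + 2)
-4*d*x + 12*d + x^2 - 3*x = (-4*d + x)*(x - 3)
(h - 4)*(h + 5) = h^2 + h - 20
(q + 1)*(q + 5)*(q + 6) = q^3 + 12*q^2 + 41*q + 30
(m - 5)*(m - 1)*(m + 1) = m^3 - 5*m^2 - m + 5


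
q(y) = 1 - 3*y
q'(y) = -3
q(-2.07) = 7.21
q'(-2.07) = -3.00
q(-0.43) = 2.29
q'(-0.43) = -3.00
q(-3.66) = 11.98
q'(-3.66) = -3.00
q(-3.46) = 11.38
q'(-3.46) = -3.00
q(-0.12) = 1.36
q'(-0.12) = -3.00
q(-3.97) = 12.91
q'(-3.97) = -3.00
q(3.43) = -9.29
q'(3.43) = -3.00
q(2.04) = -5.12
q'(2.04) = -3.00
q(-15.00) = 46.00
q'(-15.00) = -3.00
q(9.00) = -26.00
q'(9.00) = -3.00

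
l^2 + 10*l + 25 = (l + 5)^2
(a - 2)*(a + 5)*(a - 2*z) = a^3 - 2*a^2*z + 3*a^2 - 6*a*z - 10*a + 20*z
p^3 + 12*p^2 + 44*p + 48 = (p + 2)*(p + 4)*(p + 6)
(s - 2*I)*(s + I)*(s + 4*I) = s^3 + 3*I*s^2 + 6*s + 8*I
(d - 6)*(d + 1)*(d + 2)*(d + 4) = d^4 + d^3 - 28*d^2 - 76*d - 48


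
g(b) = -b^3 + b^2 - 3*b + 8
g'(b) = -3*b^2 + 2*b - 3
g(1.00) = 5.00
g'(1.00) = -4.00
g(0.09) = 7.74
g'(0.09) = -2.84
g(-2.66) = 41.88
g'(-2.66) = -29.55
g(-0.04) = 8.12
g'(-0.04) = -3.08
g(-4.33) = 120.92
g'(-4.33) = -67.91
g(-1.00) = 13.00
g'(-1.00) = -8.00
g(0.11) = 7.68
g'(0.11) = -2.82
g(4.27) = -64.43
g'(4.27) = -49.16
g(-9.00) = 845.00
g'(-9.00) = -264.00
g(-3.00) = 53.00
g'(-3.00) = -36.00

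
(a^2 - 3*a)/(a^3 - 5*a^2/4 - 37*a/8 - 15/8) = 8*a/(8*a^2 + 14*a + 5)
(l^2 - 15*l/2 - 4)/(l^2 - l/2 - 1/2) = (l - 8)/(l - 1)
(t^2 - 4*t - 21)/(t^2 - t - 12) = (t - 7)/(t - 4)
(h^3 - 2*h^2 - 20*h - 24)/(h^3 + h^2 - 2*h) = (h^2 - 4*h - 12)/(h*(h - 1))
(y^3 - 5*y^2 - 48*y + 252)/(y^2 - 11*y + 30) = (y^2 + y - 42)/(y - 5)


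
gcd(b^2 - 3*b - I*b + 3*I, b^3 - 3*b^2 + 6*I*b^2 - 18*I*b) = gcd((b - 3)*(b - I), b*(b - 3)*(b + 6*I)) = b - 3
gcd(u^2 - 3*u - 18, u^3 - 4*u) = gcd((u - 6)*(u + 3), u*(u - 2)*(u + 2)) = 1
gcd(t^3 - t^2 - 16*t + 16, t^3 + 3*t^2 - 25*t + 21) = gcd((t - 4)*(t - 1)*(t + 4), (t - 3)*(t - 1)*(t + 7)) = t - 1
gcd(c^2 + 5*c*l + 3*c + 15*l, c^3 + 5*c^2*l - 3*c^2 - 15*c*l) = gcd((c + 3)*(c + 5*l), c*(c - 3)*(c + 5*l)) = c + 5*l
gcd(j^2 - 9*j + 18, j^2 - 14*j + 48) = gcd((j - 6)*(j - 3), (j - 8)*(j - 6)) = j - 6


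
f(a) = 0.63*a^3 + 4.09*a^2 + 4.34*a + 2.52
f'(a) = 1.89*a^2 + 8.18*a + 4.34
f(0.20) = 3.56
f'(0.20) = 6.05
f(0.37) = 4.72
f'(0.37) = 7.63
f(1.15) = 13.88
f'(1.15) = 16.25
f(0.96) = 11.01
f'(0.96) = 13.93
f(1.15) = 13.88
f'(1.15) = 16.25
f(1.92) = 30.39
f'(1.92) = 27.01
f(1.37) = 17.76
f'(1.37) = 19.09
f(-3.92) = 10.41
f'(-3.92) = 1.32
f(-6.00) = -12.36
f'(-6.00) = 23.30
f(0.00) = 2.52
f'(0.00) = 4.34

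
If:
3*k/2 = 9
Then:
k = 6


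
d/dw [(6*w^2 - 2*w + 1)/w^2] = 2*(w - 1)/w^3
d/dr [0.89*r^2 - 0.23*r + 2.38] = 1.78*r - 0.23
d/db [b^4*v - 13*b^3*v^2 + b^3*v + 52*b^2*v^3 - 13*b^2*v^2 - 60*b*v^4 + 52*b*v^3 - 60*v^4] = v*(4*b^3 - 39*b^2*v + 3*b^2 + 104*b*v^2 - 26*b*v - 60*v^3 + 52*v^2)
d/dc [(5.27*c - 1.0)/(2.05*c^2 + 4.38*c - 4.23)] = (-10.8035*c^2 + 4.1*c - 17.9121)/(4.2025*c^4 + 17.958*c^3 + 1.8414*c^2 - 37.0548*c + 17.8929)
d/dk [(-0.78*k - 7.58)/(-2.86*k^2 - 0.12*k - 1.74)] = (-2.2308*k^2 - 43.3576*k + 0.4476)/(8.1796*k^4 + 0.6864*k^3 + 9.9672*k^2 + 0.4176*k + 3.0276)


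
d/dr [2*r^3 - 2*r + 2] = 6*r^2 - 2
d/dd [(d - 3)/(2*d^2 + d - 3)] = (2*d^2 + d - (d - 3)*(4*d + 1) - 3)/(2*d^2 + d - 3)^2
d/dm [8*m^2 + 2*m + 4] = 16*m + 2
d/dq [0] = 0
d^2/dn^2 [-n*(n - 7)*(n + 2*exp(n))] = -2*n^2*exp(n) + 6*n*exp(n) - 6*n + 24*exp(n) + 14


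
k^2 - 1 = (k - 1)*(k + 1)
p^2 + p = p*(p + 1)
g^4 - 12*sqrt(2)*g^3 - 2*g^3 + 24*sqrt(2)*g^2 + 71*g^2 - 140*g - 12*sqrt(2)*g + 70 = (g - 1)^2*(g - 7*sqrt(2))*(g - 5*sqrt(2))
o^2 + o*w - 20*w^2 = (o - 4*w)*(o + 5*w)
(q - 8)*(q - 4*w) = q^2 - 4*q*w - 8*q + 32*w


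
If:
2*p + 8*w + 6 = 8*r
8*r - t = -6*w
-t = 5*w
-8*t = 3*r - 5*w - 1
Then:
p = -1103/393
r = 11/393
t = 40/393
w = -8/393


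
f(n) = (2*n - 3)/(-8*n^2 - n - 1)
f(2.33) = -0.04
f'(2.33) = -0.01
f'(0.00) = -5.00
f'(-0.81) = 1.50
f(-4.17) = 0.08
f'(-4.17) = 0.03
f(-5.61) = 0.06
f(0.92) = 0.13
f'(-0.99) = 0.94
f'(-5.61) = 0.01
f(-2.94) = 0.13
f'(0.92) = -0.47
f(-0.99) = 0.63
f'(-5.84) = 0.01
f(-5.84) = 0.05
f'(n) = (2*n - 3)*(16*n + 1)/(-8*n^2 - n - 1)^2 + 2/(-8*n^2 - n - 1) = (-16*n^2 - 2*n + (2*n - 3)*(16*n + 1) - 2)/(8*n^2 + n + 1)^2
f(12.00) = -0.02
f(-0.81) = 0.85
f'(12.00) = 0.00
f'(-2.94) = 0.06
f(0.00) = 3.00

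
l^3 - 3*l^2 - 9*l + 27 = (l - 3)^2*(l + 3)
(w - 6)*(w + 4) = w^2 - 2*w - 24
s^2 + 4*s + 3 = (s + 1)*(s + 3)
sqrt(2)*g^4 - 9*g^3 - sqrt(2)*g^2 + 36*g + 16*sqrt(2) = (g - 4*sqrt(2))*(g - 2*sqrt(2))*(g + sqrt(2))*(sqrt(2)*g + 1)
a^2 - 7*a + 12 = (a - 4)*(a - 3)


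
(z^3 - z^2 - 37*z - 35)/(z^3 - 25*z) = (z^2 - 6*z - 7)/(z*(z - 5))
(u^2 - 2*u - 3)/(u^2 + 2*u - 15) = (u + 1)/(u + 5)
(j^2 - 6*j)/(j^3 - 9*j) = (j - 6)/(j^2 - 9)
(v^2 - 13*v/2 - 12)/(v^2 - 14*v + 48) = (v + 3/2)/(v - 6)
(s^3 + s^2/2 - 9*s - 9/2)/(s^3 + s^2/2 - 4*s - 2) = (s^2 - 9)/(s^2 - 4)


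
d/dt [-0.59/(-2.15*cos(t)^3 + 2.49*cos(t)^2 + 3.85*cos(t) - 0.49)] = (3.8055*cos(t)^2 - 2.9382*cos(t) - 2.2715)*sin(t)/(2.15*cos(t)^3 - 2.49*cos(t)^2 - 3.85*cos(t) + 0.49)^2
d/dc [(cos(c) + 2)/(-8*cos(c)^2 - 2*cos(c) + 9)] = (8*sin(c)^2 - 32*cos(c) - 21)*sin(c)/(8*cos(c)^2 + 2*cos(c) - 9)^2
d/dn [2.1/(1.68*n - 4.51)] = -3.528/(1.68*n - 4.51)^2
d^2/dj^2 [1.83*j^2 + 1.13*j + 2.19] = 3.66000000000000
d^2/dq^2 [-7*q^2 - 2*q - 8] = -14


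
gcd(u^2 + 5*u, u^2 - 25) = u + 5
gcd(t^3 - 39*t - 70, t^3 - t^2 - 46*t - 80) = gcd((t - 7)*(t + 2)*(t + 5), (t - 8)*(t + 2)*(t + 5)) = t^2 + 7*t + 10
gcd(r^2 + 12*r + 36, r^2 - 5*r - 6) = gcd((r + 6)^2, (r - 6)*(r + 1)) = 1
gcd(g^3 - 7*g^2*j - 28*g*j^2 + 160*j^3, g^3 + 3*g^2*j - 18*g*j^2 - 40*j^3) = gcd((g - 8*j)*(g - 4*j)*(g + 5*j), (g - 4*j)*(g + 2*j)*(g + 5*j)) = g^2 + g*j - 20*j^2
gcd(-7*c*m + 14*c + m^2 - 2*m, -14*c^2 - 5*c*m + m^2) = 7*c - m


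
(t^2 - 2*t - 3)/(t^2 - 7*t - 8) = (t - 3)/(t - 8)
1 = 1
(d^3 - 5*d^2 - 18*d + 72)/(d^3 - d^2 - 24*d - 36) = (d^2 + d - 12)/(d^2 + 5*d + 6)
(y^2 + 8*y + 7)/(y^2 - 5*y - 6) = (y + 7)/(y - 6)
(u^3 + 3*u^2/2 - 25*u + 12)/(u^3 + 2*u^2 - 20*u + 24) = (u^2 - 9*u/2 + 2)/(u^2 - 4*u + 4)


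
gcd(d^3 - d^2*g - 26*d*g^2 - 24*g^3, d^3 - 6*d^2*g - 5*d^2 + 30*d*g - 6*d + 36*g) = d - 6*g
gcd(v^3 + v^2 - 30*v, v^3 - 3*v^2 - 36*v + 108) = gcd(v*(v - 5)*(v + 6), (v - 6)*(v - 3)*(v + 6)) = v + 6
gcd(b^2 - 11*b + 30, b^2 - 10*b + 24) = b - 6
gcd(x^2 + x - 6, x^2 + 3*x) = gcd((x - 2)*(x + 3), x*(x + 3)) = x + 3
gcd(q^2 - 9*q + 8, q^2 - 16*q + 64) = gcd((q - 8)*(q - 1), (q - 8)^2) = q - 8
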